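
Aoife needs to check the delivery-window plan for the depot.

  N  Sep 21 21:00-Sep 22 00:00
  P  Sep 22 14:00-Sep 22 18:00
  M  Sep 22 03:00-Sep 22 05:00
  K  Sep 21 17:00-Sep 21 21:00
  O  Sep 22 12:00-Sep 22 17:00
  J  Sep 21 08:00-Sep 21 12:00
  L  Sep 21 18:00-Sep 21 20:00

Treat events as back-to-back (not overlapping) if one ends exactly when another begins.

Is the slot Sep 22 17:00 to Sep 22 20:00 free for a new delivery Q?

No — it overlaps P

J: ends Sep 21 12:00 at or before Q starts Sep 22 17:00 → clear.
K: ends Sep 21 21:00 at or before Q starts Sep 22 17:00 → clear.
L: ends Sep 21 20:00 at or before Q starts Sep 22 17:00 → clear.
N: ends Sep 22 00:00 at or before Q starts Sep 22 17:00 → clear.
M: ends Sep 22 05:00 at or before Q starts Sep 22 17:00 → clear.
O: ends Sep 22 17:00 at or before Q starts Sep 22 17:00 → clear.
P: starts Sep 22 14:00 before Q ends Sep 22 20:00, and ends Sep 22 18:00 after Q starts Sep 22 17:00 → overlap.
Q overlaps P.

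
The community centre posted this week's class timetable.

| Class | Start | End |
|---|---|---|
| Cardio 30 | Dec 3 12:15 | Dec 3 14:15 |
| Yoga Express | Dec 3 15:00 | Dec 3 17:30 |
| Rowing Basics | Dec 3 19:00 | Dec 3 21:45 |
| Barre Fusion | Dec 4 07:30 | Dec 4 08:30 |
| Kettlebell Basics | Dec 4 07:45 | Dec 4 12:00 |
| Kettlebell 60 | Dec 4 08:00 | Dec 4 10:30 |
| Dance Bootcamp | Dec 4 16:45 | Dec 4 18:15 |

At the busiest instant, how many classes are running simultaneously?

Walk through starts and ends in time order (an end at T is processed before a start at T):
Dec 3 12:15 start Cardio 30 → 1
Dec 3 14:15 end Cardio 30 → 0
Dec 3 15:00 start Yoga Express → 1
Dec 3 17:30 end Yoga Express → 0
Dec 3 19:00 start Rowing Basics → 1
Dec 3 21:45 end Rowing Basics → 0
Dec 4 07:30 start Barre Fusion → 1
Dec 4 07:45 start Kettlebell Basics → 2
Dec 4 08:00 start Kettlebell 60 → 3
Dec 4 08:30 end Barre Fusion → 2
Dec 4 10:30 end Kettlebell 60 → 1
Dec 4 12:00 end Kettlebell Basics → 0
Dec 4 16:45 start Dance Bootcamp → 1
Dec 4 18:15 end Dance Bootcamp → 0
Peak is 3, at Dec 4 08:00 (Barre Fusion, Kettlebell 60, Kettlebell Basics).

3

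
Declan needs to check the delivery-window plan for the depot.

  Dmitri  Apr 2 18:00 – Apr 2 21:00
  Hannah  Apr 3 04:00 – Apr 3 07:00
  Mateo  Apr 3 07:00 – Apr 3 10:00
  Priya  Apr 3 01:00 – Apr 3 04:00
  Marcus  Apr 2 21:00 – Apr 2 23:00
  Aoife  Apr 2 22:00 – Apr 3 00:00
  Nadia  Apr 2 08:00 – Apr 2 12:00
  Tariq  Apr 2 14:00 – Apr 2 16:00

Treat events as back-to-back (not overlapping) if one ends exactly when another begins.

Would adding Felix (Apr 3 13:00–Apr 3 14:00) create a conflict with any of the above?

Nadia: ends Apr 2 12:00 at or before Felix starts Apr 3 13:00 → clear.
Tariq: ends Apr 2 16:00 at or before Felix starts Apr 3 13:00 → clear.
Dmitri: ends Apr 2 21:00 at or before Felix starts Apr 3 13:00 → clear.
Marcus: ends Apr 2 23:00 at or before Felix starts Apr 3 13:00 → clear.
Aoife: ends Apr 3 00:00 at or before Felix starts Apr 3 13:00 → clear.
Priya: ends Apr 3 04:00 at or before Felix starts Apr 3 13:00 → clear.
Hannah: ends Apr 3 07:00 at or before Felix starts Apr 3 13:00 → clear.
Mateo: ends Apr 3 10:00 at or before Felix starts Apr 3 13:00 → clear.

No — it doesn't clash with anything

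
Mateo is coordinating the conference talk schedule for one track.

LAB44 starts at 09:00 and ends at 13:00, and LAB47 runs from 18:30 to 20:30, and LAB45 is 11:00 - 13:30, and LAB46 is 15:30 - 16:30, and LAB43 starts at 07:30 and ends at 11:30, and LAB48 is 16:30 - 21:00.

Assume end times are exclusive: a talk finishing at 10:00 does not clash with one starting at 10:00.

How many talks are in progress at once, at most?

Walk through starts and ends in time order (an end at T is processed before a start at T):
07:30 start LAB43 → 1
09:00 start LAB44 → 2
11:00 start LAB45 → 3
11:30 end LAB43 → 2
13:00 end LAB44 → 1
13:30 end LAB45 → 0
15:30 start LAB46 → 1
16:30 end LAB46 → 0
16:30 start LAB48 → 1
18:30 start LAB47 → 2
20:30 end LAB47 → 1
21:00 end LAB48 → 0
Peak is 3, at 11:00 (LAB43, LAB44, LAB45).

3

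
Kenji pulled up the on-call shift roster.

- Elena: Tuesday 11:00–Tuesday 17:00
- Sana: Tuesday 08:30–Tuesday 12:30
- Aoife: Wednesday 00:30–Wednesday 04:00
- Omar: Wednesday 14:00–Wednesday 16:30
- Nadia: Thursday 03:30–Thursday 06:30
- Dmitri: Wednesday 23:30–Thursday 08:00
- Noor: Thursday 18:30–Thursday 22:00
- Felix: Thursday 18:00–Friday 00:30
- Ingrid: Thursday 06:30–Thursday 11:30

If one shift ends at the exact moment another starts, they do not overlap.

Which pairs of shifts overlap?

Sorted by start: Sana, Elena, Aoife, Omar, Dmitri, Nadia, Ingrid, Felix, Noor.
Elena starts before Sana ends → Sana and Elena overlap.
Aoife starts after Sana ends, so nothing later overlaps Sana either.
Aoife starts after Elena ends, so nothing later overlaps Elena either.
Omar starts after Aoife ends, so nothing later overlaps Aoife either.
Dmitri starts after Omar ends, so nothing later overlaps Omar either.
Nadia starts before Dmitri ends → Dmitri and Nadia overlap.
Ingrid starts before Dmitri ends → Dmitri and Ingrid overlap.
Felix starts after Dmitri ends, so nothing later overlaps Dmitri either.
Ingrid starts exactly when Nadia ends (back-to-back, no overlap), so nothing later overlaps Nadia either.
Felix starts after Ingrid ends, so nothing later overlaps Ingrid either.
Noor starts before Felix ends → Felix and Noor overlap.

Dmitri & Ingrid, Dmitri & Nadia, Elena & Sana, Felix & Noor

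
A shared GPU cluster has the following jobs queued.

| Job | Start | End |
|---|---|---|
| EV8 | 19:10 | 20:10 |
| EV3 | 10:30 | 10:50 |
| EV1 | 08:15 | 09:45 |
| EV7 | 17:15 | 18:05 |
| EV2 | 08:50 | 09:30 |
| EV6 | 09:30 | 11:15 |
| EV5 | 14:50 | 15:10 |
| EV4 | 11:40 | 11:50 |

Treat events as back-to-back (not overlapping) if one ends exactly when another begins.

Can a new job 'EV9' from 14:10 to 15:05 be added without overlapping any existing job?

No — it overlaps EV5

EV1: ends 09:45 at or before EV9 starts 14:10 → clear.
EV2: ends 09:30 at or before EV9 starts 14:10 → clear.
EV6: ends 11:15 at or before EV9 starts 14:10 → clear.
EV3: ends 10:50 at or before EV9 starts 14:10 → clear.
EV4: ends 11:50 at or before EV9 starts 14:10 → clear.
EV5: starts 14:50 before EV9 ends 15:05, and ends 15:10 after EV9 starts 14:10 → overlap.
EV7: starts 17:15 at or after EV9 ends 15:05 → clear.
EV8: starts 19:10 at or after EV9 ends 15:05 → clear.
EV9 overlaps EV5.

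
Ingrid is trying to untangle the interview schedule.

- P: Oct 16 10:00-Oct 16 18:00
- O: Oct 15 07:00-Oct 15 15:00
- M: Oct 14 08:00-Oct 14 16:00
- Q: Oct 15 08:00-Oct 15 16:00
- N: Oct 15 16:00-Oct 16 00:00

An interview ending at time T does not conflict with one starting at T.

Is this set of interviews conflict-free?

Sorted by start: M, O, Q, N, P.
O starts after M ends, so M has no further overlaps.
Q starts before O ends → O and Q overlap.
That's a conflict, so the schedule is not conflict-free.

No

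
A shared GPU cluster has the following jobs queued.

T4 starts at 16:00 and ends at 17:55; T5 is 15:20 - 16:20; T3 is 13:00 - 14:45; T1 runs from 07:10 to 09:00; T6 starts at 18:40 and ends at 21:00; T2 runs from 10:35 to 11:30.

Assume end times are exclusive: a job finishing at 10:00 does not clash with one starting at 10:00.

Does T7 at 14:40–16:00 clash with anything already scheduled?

Yes — it overlaps T3, T5

T1: ends 09:00 at or before T7 starts 14:40 → clear.
T2: ends 11:30 at or before T7 starts 14:40 → clear.
T3: starts 13:00 before T7 ends 16:00, and ends 14:45 after T7 starts 14:40 → overlap.
T5: starts 15:20 before T7 ends 16:00, and ends 16:20 after T7 starts 14:40 → overlap.
T4: starts 16:00 at or after T7 ends 16:00 → clear.
T6: starts 18:40 at or after T7 ends 16:00 → clear.
T7 overlaps T3, T5.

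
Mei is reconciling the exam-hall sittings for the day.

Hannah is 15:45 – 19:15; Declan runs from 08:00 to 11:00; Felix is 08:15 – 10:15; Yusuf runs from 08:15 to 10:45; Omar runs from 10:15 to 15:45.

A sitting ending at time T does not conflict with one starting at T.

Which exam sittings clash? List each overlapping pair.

Declan & Felix, Declan & Omar, Declan & Yusuf, Felix & Yusuf, Omar & Yusuf

Sorted by start: Declan, Yusuf, Felix, Omar, Hannah.
Yusuf starts before Declan ends → Declan and Yusuf overlap.
Felix starts before Declan ends → Declan and Felix overlap.
Omar starts before Declan ends → Declan and Omar overlap.
Hannah starts after Declan ends.
Felix starts before Yusuf ends → Yusuf and Felix overlap.
Omar starts before Yusuf ends → Yusuf and Omar overlap.
Hannah starts after Yusuf ends.
Omar starts exactly when Felix ends (back-to-back, no overlap), so nothing later overlaps Felix either.
Hannah starts exactly when Omar ends (back-to-back, no overlap).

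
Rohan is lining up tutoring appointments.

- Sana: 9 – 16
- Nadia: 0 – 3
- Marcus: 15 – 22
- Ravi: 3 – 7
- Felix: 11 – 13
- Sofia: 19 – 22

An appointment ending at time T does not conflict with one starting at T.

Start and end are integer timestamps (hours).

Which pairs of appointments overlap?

Felix & Sana, Marcus & Sana, Marcus & Sofia

Sorted by start: Nadia, Ravi, Sana, Felix, Marcus, Sofia.
Ravi starts exactly when Nadia ends (back-to-back, no overlap), so Nadia has no further overlaps.
Sana starts after Ravi ends, so Ravi has no further overlaps.
Felix starts before Sana ends → Sana and Felix overlap.
Marcus starts before Sana ends → Sana and Marcus overlap.
Sofia starts after Sana ends.
Marcus starts after Felix ends, so Felix has no further overlaps.
Sofia starts before Marcus ends → Marcus and Sofia overlap.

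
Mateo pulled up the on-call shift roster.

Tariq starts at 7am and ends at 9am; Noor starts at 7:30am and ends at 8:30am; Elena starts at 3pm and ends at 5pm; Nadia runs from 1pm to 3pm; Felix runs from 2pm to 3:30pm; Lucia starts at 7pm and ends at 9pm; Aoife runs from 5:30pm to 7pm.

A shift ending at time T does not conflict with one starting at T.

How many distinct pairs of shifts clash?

Two intervals overlap when each starts before the other ends.
Sorted by start: Tariq, Noor, Nadia, Felix, Elena, Aoife, Lucia.
Noor starts before Tariq ends → Tariq and Noor overlap.
Nadia starts after Tariq ends — done with Tariq.
Nadia starts after Noor ends — done with Noor.
Felix starts before Nadia ends → Nadia and Felix overlap.
Elena starts exactly when Nadia ends (back-to-back, no overlap) — done with Nadia.
Elena starts before Felix ends → Felix and Elena overlap.
Aoife starts after Felix ends — done with Felix.
Aoife starts after Elena ends — done with Elena.
Lucia starts exactly when Aoife ends (back-to-back, no overlap).
Overlapping pairs: Elena & Felix, Felix & Nadia, Noor & Tariq — 3 in total.

3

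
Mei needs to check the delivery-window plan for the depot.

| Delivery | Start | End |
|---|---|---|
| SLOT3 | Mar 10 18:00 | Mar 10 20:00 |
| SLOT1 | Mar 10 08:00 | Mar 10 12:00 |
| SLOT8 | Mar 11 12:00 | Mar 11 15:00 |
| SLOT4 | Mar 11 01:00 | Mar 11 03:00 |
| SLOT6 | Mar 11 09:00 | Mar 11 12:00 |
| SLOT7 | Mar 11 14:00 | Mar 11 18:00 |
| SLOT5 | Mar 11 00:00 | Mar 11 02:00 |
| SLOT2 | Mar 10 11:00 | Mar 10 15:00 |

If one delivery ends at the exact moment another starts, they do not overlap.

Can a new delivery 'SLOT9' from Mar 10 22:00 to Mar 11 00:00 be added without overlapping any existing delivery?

SLOT1: ends Mar 10 12:00 at or before SLOT9 starts Mar 10 22:00 → clear.
SLOT2: ends Mar 10 15:00 at or before SLOT9 starts Mar 10 22:00 → clear.
SLOT3: ends Mar 10 20:00 at or before SLOT9 starts Mar 10 22:00 → clear.
SLOT5: starts Mar 11 00:00 at or after SLOT9 ends Mar 11 00:00 → clear.
SLOT4: starts Mar 11 01:00 at or after SLOT9 ends Mar 11 00:00 → clear.
SLOT6: starts Mar 11 09:00 at or after SLOT9 ends Mar 11 00:00 → clear.
SLOT8: starts Mar 11 12:00 at or after SLOT9 ends Mar 11 00:00 → clear.
SLOT7: starts Mar 11 14:00 at or after SLOT9 ends Mar 11 00:00 → clear.

Yes — the slot is free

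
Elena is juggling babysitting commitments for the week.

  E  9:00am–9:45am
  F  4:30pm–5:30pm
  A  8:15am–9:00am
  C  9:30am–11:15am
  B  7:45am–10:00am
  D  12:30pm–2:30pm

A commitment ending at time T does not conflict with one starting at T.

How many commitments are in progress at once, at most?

Sort all start/end points and keep a running count:
7:45am start B → 1
8:15am start A → 2
9:00am end A → 1
9:00am start E → 2
9:30am start C → 3
9:45am end E → 2
10:00am end B → 1
11:15am end C → 0
12:30pm start D → 1
2:30pm end D → 0
4:30pm start F → 1
5:30pm end F → 0
Peak is 3, at 9:30am (B, C, E).

3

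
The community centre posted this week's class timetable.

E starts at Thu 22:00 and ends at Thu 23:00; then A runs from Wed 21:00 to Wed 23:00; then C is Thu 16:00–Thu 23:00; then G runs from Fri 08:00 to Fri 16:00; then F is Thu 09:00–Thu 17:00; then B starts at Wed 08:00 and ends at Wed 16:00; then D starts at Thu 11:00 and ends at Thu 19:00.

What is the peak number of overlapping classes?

3

Sweep the timeline, counting +1 at each start and −1 at each end (ends before starts at a tie):
Wed 08:00 start B → 1
Wed 16:00 end B → 0
Wed 21:00 start A → 1
Wed 23:00 end A → 0
Thu 09:00 start F → 1
Thu 11:00 start D → 2
Thu 16:00 start C → 3
Thu 17:00 end F → 2
Thu 19:00 end D → 1
Thu 22:00 start E → 2
Thu 23:00 end C → 1
Thu 23:00 end E → 0
Fri 08:00 start G → 1
Fri 16:00 end G → 0
Peak is 3, at Thu 16:00 (C, D, F).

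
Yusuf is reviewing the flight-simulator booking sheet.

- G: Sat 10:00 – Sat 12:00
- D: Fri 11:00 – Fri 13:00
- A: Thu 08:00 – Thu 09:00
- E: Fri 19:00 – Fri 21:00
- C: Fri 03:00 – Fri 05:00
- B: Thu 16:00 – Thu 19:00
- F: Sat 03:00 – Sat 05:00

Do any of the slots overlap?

Sorted by start: A, B, C, D, E, F, G.
B starts after A ends; A is clear from here.
C starts after B ends; B is clear from here.
D starts after C ends; C is clear from here.
E starts after D ends; D is clear from here.
F starts after E ends; E is clear from here.
G starts after F ends.
Every pair is clear; the schedule has no overlaps.

No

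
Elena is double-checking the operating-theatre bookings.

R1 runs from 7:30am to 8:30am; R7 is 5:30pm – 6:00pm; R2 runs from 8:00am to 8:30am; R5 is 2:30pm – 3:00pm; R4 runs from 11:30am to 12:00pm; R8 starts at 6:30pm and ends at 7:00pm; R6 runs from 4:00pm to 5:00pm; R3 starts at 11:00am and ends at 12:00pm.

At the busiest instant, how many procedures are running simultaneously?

2

Sort all start/end points and keep a running count:
7:30am start R1 → 1
8:00am start R2 → 2
8:30am end R1 → 1
8:30am end R2 → 0
11:00am start R3 → 1
11:30am start R4 → 2
12:00pm end R3 → 1
12:00pm end R4 → 0
2:30pm start R5 → 1
3:00pm end R5 → 0
4:00pm start R6 → 1
5:00pm end R6 → 0
5:30pm start R7 → 1
6:00pm end R7 → 0
6:30pm start R8 → 1
7:00pm end R8 → 0
Peak is 2, at 8:00am (R1, R2).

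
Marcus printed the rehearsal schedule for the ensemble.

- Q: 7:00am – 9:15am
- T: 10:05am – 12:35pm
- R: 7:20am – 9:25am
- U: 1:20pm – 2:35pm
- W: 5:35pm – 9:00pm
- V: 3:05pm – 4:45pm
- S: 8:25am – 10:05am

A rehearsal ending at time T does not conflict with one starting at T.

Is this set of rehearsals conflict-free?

No

Sorted by start: Q, R, S, T, U, V, W.
R starts before Q ends → Q and R overlap.
That's a conflict, so the schedule is not conflict-free.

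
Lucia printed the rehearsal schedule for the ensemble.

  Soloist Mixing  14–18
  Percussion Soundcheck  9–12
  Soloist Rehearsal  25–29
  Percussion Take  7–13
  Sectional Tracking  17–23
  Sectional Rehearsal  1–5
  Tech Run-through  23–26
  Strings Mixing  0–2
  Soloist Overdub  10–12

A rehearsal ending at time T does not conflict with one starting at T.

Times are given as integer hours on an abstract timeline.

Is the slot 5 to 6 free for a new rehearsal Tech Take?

Yes — the slot is free

Strings Mixing: ends 2 at or before Tech Take starts 5 → clear.
Sectional Rehearsal: ends 5 at or before Tech Take starts 5 → clear.
Percussion Take: starts 7 at or after Tech Take ends 6 → clear.
Percussion Soundcheck: starts 9 at or after Tech Take ends 6 → clear.
Soloist Overdub: starts 10 at or after Tech Take ends 6 → clear.
Soloist Mixing: starts 14 at or after Tech Take ends 6 → clear.
Sectional Tracking: starts 17 at or after Tech Take ends 6 → clear.
Tech Run-through: starts 23 at or after Tech Take ends 6 → clear.
Soloist Rehearsal: starts 25 at or after Tech Take ends 6 → clear.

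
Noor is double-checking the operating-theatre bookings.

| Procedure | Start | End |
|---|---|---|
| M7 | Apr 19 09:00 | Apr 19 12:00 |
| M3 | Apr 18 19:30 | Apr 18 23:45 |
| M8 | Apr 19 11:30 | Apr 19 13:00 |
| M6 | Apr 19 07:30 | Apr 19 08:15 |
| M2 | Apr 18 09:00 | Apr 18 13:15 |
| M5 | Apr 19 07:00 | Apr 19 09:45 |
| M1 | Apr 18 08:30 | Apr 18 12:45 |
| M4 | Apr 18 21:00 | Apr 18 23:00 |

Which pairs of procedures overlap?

M1 & M2, M3 & M4, M5 & M6, M5 & M7, M7 & M8

Sorted by start: M1, M2, M3, M4, M5, M6, M7, M8.
M2 starts before M1 ends → M1 and M2 overlap.
M3 starts after M1 ends; M1 is clear from here.
M3 starts after M2 ends; M2 is clear from here.
M4 starts before M3 ends → M3 and M4 overlap.
M5 starts after M3 ends; M3 is clear from here.
M5 starts after M4 ends; M4 is clear from here.
M6 starts before M5 ends → M5 and M6 overlap.
M7 starts before M5 ends → M5 and M7 overlap.
M8 starts after M5 ends.
M7 starts after M6 ends; M6 is clear from here.
M8 starts before M7 ends → M7 and M8 overlap.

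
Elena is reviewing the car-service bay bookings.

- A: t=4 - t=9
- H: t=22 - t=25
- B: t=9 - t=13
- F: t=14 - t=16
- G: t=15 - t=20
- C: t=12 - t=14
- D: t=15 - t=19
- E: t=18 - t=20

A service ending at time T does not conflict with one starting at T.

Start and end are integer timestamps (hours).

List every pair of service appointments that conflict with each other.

Sorted by start: A, B, C, F, D, G, E, H.
B starts exactly when A ends (back-to-back, no overlap), so A has no further overlaps.
C starts before B ends → B and C overlap.
F starts after B ends, so B has no further overlaps.
F starts exactly when C ends (back-to-back, no overlap), so C has no further overlaps.
D starts before F ends → F and D overlap.
G starts before F ends → F and G overlap.
E starts after F ends, so F has no further overlaps.
G starts before D ends → D and G overlap.
E starts before D ends → D and E overlap.
H starts after D ends.
E starts before G ends → G and E overlap.
H starts after G ends.
H starts after E ends.

B & C, D & E, D & F, D & G, E & G, F & G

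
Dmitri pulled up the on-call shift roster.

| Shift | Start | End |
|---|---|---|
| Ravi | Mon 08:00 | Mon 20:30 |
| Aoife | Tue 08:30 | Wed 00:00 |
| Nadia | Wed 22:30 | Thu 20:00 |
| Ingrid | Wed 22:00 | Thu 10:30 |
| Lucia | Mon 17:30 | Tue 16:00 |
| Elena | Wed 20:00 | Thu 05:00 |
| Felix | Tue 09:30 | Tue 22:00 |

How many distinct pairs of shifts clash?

7

Sorted by start: Ravi, Lucia, Aoife, Felix, Elena, Ingrid, Nadia.
Lucia starts before Ravi ends → Ravi and Lucia overlap.
Aoife starts after Ravi ends, so nothing later overlaps Ravi either.
Aoife starts before Lucia ends → Lucia and Aoife overlap.
Felix starts before Lucia ends → Lucia and Felix overlap.
Elena starts after Lucia ends, so nothing later overlaps Lucia either.
Felix starts before Aoife ends → Aoife and Felix overlap.
Elena starts after Aoife ends, so nothing later overlaps Aoife either.
Elena starts after Felix ends, so nothing later overlaps Felix either.
Ingrid starts before Elena ends → Elena and Ingrid overlap.
Nadia starts before Elena ends → Elena and Nadia overlap.
Nadia starts before Ingrid ends → Ingrid and Nadia overlap.
Overlapping pairs: Aoife & Felix, Aoife & Lucia, Elena & Ingrid, Elena & Nadia, Felix & Lucia, Ingrid & Nadia, Lucia & Ravi — 7 in total.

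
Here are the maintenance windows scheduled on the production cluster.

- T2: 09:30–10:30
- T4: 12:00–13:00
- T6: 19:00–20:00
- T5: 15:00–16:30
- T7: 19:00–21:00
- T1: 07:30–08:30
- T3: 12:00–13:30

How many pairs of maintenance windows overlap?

2

Check each pair: they overlap iff neither finishes before the other starts.
Sorted by start: T1, T2, T3, T4, T5, T6, T7.
T2 starts after T1 ends — done with T1.
T3 starts after T2 ends — done with T2.
T4 starts before T3 ends → T3 and T4 overlap.
T5 starts after T3 ends — done with T3.
T5 starts after T4 ends — done with T4.
T6 starts after T5 ends — done with T5.
T7 starts before T6 ends → T6 and T7 overlap.
Overlapping pairs: T3 & T4, T6 & T7 — 2 in total.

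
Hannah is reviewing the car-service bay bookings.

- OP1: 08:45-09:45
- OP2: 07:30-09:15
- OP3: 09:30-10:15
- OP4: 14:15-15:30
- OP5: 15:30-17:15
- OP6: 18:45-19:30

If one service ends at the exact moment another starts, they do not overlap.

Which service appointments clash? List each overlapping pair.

Check each pair: they overlap iff neither finishes before the other starts.
Sorted by start: OP2, OP1, OP3, OP4, OP5, OP6.
OP1 starts before OP2 ends → OP2 and OP1 overlap.
OP3 starts after OP2 ends, so OP2 has no further overlaps.
OP3 starts before OP1 ends → OP1 and OP3 overlap.
OP4 starts after OP1 ends, so OP1 has no further overlaps.
OP4 starts after OP3 ends, so OP3 has no further overlaps.
OP5 starts exactly when OP4 ends (back-to-back, no overlap), so OP4 has no further overlaps.
OP6 starts after OP5 ends.

OP1 & OP2, OP1 & OP3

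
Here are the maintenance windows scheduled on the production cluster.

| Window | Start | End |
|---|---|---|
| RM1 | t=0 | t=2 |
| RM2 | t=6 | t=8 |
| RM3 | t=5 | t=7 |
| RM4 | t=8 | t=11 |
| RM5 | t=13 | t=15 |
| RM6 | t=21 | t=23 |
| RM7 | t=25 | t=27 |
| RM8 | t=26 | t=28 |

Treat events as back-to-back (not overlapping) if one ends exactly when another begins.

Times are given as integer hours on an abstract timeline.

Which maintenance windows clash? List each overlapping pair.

Two intervals overlap when each starts before the other ends.
Sorted by start: RM1, RM3, RM2, RM4, RM5, RM6, RM7, RM8.
RM3 starts after RM1 ends; RM1 is clear from here.
RM2 starts before RM3 ends → RM3 and RM2 overlap.
RM4 starts after RM3 ends; RM3 is clear from here.
RM4 starts exactly when RM2 ends (back-to-back, no overlap); RM2 is clear from here.
RM5 starts after RM4 ends; RM4 is clear from here.
RM6 starts after RM5 ends; RM5 is clear from here.
RM7 starts after RM6 ends; RM6 is clear from here.
RM8 starts before RM7 ends → RM7 and RM8 overlap.

RM2 & RM3, RM7 & RM8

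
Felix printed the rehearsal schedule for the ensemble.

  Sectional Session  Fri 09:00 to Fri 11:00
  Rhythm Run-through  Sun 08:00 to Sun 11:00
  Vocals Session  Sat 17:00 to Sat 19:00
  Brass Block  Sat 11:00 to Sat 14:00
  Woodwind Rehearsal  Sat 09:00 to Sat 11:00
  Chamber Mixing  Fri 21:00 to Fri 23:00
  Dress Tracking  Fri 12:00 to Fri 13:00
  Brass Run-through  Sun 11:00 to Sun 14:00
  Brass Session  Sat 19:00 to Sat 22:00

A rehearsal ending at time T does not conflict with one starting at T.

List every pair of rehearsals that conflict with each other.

Sorted by start: Sectional Session, Dress Tracking, Chamber Mixing, Woodwind Rehearsal, Brass Block, Vocals Session, Brass Session, Rhythm Run-through, Brass Run-through.
Dress Tracking starts after Sectional Session ends, so nothing later overlaps Sectional Session either.
Chamber Mixing starts after Dress Tracking ends, so nothing later overlaps Dress Tracking either.
Woodwind Rehearsal starts after Chamber Mixing ends, so nothing later overlaps Chamber Mixing either.
Brass Block starts exactly when Woodwind Rehearsal ends (back-to-back, no overlap), so nothing later overlaps Woodwind Rehearsal either.
Vocals Session starts after Brass Block ends, so nothing later overlaps Brass Block either.
Brass Session starts exactly when Vocals Session ends (back-to-back, no overlap), so nothing later overlaps Vocals Session either.
Rhythm Run-through starts after Brass Session ends, so nothing later overlaps Brass Session either.
Brass Run-through starts exactly when Rhythm Run-through ends (back-to-back, no overlap).

no overlapping pairs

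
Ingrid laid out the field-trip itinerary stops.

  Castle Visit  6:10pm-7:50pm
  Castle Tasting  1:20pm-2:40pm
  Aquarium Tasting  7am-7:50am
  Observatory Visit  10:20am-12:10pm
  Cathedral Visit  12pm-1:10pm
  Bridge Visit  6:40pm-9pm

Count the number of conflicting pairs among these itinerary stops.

2

Check each pair: they overlap iff neither finishes before the other starts.
Sorted by start: Aquarium Tasting, Observatory Visit, Cathedral Visit, Castle Tasting, Castle Visit, Bridge Visit.
Observatory Visit starts after Aquarium Tasting ends, so Aquarium Tasting has no further overlaps.
Cathedral Visit starts before Observatory Visit ends → Observatory Visit and Cathedral Visit overlap.
Castle Tasting starts after Observatory Visit ends, so Observatory Visit has no further overlaps.
Castle Tasting starts after Cathedral Visit ends, so Cathedral Visit has no further overlaps.
Castle Visit starts after Castle Tasting ends, so Castle Tasting has no further overlaps.
Bridge Visit starts before Castle Visit ends → Castle Visit and Bridge Visit overlap.
Overlapping pairs: Bridge Visit & Castle Visit, Cathedral Visit & Observatory Visit — 2 in total.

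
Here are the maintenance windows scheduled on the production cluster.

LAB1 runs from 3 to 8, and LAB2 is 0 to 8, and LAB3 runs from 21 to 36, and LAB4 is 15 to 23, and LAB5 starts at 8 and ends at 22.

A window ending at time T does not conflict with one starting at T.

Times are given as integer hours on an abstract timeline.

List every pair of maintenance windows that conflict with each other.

Sorted by start: LAB2, LAB1, LAB5, LAB4, LAB3.
LAB1 starts before LAB2 ends → LAB2 and LAB1 overlap.
LAB5 starts exactly when LAB2 ends (back-to-back, no overlap), so nothing later overlaps LAB2 either.
LAB5 starts exactly when LAB1 ends (back-to-back, no overlap), so nothing later overlaps LAB1 either.
LAB4 starts before LAB5 ends → LAB5 and LAB4 overlap.
LAB3 starts before LAB5 ends → LAB5 and LAB3 overlap.
LAB3 starts before LAB4 ends → LAB4 and LAB3 overlap.

LAB1 & LAB2, LAB3 & LAB4, LAB3 & LAB5, LAB4 & LAB5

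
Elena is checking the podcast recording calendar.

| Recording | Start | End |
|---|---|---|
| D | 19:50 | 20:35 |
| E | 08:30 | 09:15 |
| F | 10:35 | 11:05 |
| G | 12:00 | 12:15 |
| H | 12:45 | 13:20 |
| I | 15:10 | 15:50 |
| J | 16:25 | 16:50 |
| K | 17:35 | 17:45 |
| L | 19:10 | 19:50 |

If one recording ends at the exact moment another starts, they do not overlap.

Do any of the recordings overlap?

No

Check each pair: they overlap iff neither finishes before the other starts.
Sorted by start: E, F, G, H, I, J, K, L, D.
F starts after E ends, so E has no further overlaps.
G starts after F ends, so F has no further overlaps.
H starts after G ends, so G has no further overlaps.
I starts after H ends, so H has no further overlaps.
J starts after I ends, so I has no further overlaps.
K starts after J ends, so J has no further overlaps.
L starts after K ends, so K has no further overlaps.
D starts exactly when L ends (back-to-back, no overlap).
Every pair is clear; the schedule has no overlaps.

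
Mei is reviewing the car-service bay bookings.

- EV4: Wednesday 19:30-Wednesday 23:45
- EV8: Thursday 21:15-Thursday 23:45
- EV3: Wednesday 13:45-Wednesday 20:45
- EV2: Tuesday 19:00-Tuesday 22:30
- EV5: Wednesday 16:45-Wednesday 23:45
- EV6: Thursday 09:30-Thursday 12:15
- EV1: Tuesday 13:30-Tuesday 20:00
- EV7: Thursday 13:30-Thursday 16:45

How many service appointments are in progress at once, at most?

3

Sweep the timeline, counting +1 at each start and −1 at each end (ends before starts at a tie):
Tuesday 13:30 start EV1 → 1
Tuesday 19:00 start EV2 → 2
Tuesday 20:00 end EV1 → 1
Tuesday 22:30 end EV2 → 0
Wednesday 13:45 start EV3 → 1
Wednesday 16:45 start EV5 → 2
Wednesday 19:30 start EV4 → 3
Wednesday 20:45 end EV3 → 2
Wednesday 23:45 end EV4 → 1
Wednesday 23:45 end EV5 → 0
Thursday 09:30 start EV6 → 1
Thursday 12:15 end EV6 → 0
Thursday 13:30 start EV7 → 1
Thursday 16:45 end EV7 → 0
Thursday 21:15 start EV8 → 1
Thursday 23:45 end EV8 → 0
Peak is 3, at Wednesday 19:30 (EV3, EV4, EV5).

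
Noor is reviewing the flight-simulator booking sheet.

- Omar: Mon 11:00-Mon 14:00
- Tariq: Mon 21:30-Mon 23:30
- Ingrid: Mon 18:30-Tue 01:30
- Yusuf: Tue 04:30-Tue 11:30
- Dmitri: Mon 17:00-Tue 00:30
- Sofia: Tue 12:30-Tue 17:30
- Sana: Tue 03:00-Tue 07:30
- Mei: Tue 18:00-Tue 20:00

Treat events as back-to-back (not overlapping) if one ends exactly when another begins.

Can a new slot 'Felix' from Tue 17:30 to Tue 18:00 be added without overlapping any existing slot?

Omar: ends Mon 14:00 at or before Felix starts Tue 17:30 → clear.
Dmitri: ends Tue 00:30 at or before Felix starts Tue 17:30 → clear.
Ingrid: ends Tue 01:30 at or before Felix starts Tue 17:30 → clear.
Tariq: ends Mon 23:30 at or before Felix starts Tue 17:30 → clear.
Sana: ends Tue 07:30 at or before Felix starts Tue 17:30 → clear.
Yusuf: ends Tue 11:30 at or before Felix starts Tue 17:30 → clear.
Sofia: ends Tue 17:30 at or before Felix starts Tue 17:30 → clear.
Mei: starts Tue 18:00 at or after Felix ends Tue 18:00 → clear.

Yes — the slot is free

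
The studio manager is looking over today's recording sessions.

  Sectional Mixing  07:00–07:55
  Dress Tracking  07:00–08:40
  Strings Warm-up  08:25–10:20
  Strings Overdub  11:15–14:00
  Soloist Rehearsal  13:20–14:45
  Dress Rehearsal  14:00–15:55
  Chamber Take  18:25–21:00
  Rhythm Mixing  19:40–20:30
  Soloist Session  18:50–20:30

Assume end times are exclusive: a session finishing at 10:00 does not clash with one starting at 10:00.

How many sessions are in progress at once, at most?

Sort all start/end points and keep a running count:
07:00 start Dress Tracking → 1
07:00 start Sectional Mixing → 2
07:55 end Sectional Mixing → 1
08:25 start Strings Warm-up → 2
08:40 end Dress Tracking → 1
10:20 end Strings Warm-up → 0
11:15 start Strings Overdub → 1
13:20 start Soloist Rehearsal → 2
14:00 end Strings Overdub → 1
14:00 start Dress Rehearsal → 2
14:45 end Soloist Rehearsal → 1
15:55 end Dress Rehearsal → 0
18:25 start Chamber Take → 1
18:50 start Soloist Session → 2
19:40 start Rhythm Mixing → 3
20:30 end Rhythm Mixing → 2
20:30 end Soloist Session → 1
21:00 end Chamber Take → 0
Peak is 3, at 19:40 (Chamber Take, Rhythm Mixing, Soloist Session).

3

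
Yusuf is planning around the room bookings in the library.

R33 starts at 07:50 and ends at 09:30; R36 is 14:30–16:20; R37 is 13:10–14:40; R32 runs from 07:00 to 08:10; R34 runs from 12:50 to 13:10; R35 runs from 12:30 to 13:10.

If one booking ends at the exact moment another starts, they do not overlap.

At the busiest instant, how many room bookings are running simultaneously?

Walk through starts and ends in time order (an end at T is processed before a start at T):
07:00 start R32 → 1
07:50 start R33 → 2
08:10 end R32 → 1
09:30 end R33 → 0
12:30 start R35 → 1
12:50 start R34 → 2
13:10 end R34 → 1
13:10 end R35 → 0
13:10 start R37 → 1
14:30 start R36 → 2
14:40 end R37 → 1
16:20 end R36 → 0
Peak is 2, at 07:50 (R32, R33).

2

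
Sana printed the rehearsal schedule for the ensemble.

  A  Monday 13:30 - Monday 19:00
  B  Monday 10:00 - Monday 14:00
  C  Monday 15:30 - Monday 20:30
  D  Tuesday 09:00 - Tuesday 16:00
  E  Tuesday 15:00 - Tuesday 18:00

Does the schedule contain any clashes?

Sorted by start: B, A, C, D, E.
A starts before B ends → B and A overlap.
That's a conflict, so the schedule is not conflict-free.

Yes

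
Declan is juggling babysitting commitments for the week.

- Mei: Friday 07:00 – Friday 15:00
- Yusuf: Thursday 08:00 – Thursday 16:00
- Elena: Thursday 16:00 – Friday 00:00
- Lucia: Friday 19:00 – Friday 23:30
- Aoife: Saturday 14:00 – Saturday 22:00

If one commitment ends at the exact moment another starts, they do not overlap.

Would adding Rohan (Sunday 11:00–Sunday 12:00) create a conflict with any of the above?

Yusuf: ends Thursday 16:00 at or before Rohan starts Sunday 11:00 → clear.
Elena: ends Friday 00:00 at or before Rohan starts Sunday 11:00 → clear.
Mei: ends Friday 15:00 at or before Rohan starts Sunday 11:00 → clear.
Lucia: ends Friday 23:30 at or before Rohan starts Sunday 11:00 → clear.
Aoife: ends Saturday 22:00 at or before Rohan starts Sunday 11:00 → clear.

No — it doesn't clash with anything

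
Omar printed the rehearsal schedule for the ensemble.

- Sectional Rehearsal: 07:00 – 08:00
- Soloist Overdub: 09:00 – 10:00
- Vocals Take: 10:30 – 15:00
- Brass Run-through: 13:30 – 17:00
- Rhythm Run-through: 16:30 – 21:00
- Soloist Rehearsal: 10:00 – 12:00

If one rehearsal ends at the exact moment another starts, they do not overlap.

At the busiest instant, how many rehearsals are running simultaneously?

Walk through starts and ends in time order (an end at T is processed before a start at T):
07:00 start Sectional Rehearsal → 1
08:00 end Sectional Rehearsal → 0
09:00 start Soloist Overdub → 1
10:00 end Soloist Overdub → 0
10:00 start Soloist Rehearsal → 1
10:30 start Vocals Take → 2
12:00 end Soloist Rehearsal → 1
13:30 start Brass Run-through → 2
15:00 end Vocals Take → 1
16:30 start Rhythm Run-through → 2
17:00 end Brass Run-through → 1
21:00 end Rhythm Run-through → 0
Peak is 2, at 10:30 (Soloist Rehearsal, Vocals Take).

2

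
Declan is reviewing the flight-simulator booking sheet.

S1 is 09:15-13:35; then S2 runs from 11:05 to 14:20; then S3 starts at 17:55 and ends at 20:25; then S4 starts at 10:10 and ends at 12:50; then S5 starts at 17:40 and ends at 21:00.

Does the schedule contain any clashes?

Sorted by start: S1, S4, S2, S5, S3.
S4 starts before S1 ends → S1 and S4 overlap.
That's a conflict, so the schedule is not conflict-free.

Yes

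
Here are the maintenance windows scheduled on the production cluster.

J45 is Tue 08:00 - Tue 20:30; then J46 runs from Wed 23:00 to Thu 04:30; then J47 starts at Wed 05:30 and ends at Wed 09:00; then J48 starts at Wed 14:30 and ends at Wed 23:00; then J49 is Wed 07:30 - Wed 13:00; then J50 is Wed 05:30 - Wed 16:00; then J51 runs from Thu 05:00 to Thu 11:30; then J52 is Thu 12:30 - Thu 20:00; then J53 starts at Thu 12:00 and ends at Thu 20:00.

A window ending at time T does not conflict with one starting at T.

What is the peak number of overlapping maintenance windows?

Sort all start/end points and keep a running count:
Tue 08:00 start J45 → 1
Tue 20:30 end J45 → 0
Wed 05:30 start J47 → 1
Wed 05:30 start J50 → 2
Wed 07:30 start J49 → 3
Wed 09:00 end J47 → 2
Wed 13:00 end J49 → 1
Wed 14:30 start J48 → 2
Wed 16:00 end J50 → 1
Wed 23:00 end J48 → 0
Wed 23:00 start J46 → 1
Thu 04:30 end J46 → 0
Thu 05:00 start J51 → 1
Thu 11:30 end J51 → 0
Thu 12:00 start J53 → 1
Thu 12:30 start J52 → 2
Thu 20:00 end J52 → 1
Thu 20:00 end J53 → 0
Peak is 3, at Wed 07:30 (J47, J49, J50).

3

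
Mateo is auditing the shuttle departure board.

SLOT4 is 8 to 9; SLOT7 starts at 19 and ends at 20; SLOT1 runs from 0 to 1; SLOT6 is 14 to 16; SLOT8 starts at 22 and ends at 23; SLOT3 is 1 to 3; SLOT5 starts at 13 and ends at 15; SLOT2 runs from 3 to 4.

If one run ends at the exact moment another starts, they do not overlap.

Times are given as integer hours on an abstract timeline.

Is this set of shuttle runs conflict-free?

Sorted by start: SLOT1, SLOT3, SLOT2, SLOT4, SLOT5, SLOT6, SLOT7, SLOT8.
SLOT3 starts exactly when SLOT1 ends (back-to-back, no overlap) — done with SLOT1.
SLOT2 starts exactly when SLOT3 ends (back-to-back, no overlap) — done with SLOT3.
SLOT4 starts after SLOT2 ends — done with SLOT2.
SLOT5 starts after SLOT4 ends — done with SLOT4.
SLOT6 starts before SLOT5 ends → SLOT5 and SLOT6 overlap.
That's a conflict, so the schedule is not conflict-free.

No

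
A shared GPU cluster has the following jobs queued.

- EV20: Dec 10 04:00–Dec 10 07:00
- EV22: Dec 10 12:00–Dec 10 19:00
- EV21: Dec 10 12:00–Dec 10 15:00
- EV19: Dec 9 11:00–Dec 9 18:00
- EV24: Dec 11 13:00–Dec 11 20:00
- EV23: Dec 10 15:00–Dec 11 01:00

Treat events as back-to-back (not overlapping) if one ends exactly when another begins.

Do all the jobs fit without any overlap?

No

Sorted by start: EV19, EV20, EV21, EV22, EV23, EV24.
EV20 starts after EV19 ends; EV19 is clear from here.
EV21 starts after EV20 ends; EV20 is clear from here.
EV22 starts before EV21 ends → EV21 and EV22 overlap.
That's a conflict, so the schedule is not conflict-free.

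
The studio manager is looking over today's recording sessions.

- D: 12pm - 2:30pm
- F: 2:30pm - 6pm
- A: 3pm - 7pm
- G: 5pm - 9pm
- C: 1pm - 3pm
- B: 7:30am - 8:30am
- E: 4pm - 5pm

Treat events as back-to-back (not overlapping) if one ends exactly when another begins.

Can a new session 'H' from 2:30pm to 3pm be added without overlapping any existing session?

No — it overlaps C, F

B: ends 8:30am at or before H starts 2:30pm → clear.
D: ends 2:30pm at or before H starts 2:30pm → clear.
C: starts 1pm before H ends 3pm, and ends 3pm after H starts 2:30pm → overlap.
F: starts 2:30pm before H ends 3pm, and ends 6pm after H starts 2:30pm → overlap.
A: starts 3pm at or after H ends 3pm → clear.
E: starts 4pm at or after H ends 3pm → clear.
G: starts 5pm at or after H ends 3pm → clear.
H overlaps C, F.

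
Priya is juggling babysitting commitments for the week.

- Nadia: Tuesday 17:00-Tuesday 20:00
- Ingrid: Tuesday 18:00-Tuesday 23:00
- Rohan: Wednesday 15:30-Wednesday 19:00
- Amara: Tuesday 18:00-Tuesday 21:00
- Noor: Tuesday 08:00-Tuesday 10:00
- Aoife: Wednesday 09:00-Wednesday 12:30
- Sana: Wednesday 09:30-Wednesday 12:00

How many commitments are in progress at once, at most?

3

Sort all start/end points and keep a running count:
Tuesday 08:00 start Noor → 1
Tuesday 10:00 end Noor → 0
Tuesday 17:00 start Nadia → 1
Tuesday 18:00 start Amara → 2
Tuesday 18:00 start Ingrid → 3
Tuesday 20:00 end Nadia → 2
Tuesday 21:00 end Amara → 1
Tuesday 23:00 end Ingrid → 0
Wednesday 09:00 start Aoife → 1
Wednesday 09:30 start Sana → 2
Wednesday 12:00 end Sana → 1
Wednesday 12:30 end Aoife → 0
Wednesday 15:30 start Rohan → 1
Wednesday 19:00 end Rohan → 0
Peak is 3, at Tuesday 18:00 (Amara, Ingrid, Nadia).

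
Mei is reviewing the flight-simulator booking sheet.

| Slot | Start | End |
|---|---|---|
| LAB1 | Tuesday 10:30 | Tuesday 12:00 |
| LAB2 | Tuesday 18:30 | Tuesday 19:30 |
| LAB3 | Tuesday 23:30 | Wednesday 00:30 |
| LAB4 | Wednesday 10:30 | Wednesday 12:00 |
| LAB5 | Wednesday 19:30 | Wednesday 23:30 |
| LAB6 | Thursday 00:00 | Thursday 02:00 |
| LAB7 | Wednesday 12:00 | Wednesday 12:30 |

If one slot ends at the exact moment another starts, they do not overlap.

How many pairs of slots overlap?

Two intervals overlap when each starts before the other ends.
Sorted by start: LAB1, LAB2, LAB3, LAB4, LAB7, LAB5, LAB6.
LAB2 starts after LAB1 ends, so LAB1 has no further overlaps.
LAB3 starts after LAB2 ends, so LAB2 has no further overlaps.
LAB4 starts after LAB3 ends, so LAB3 has no further overlaps.
LAB7 starts exactly when LAB4 ends (back-to-back, no overlap), so LAB4 has no further overlaps.
LAB5 starts after LAB7 ends, so LAB7 has no further overlaps.
LAB6 starts after LAB5 ends.
No pair overlaps.

0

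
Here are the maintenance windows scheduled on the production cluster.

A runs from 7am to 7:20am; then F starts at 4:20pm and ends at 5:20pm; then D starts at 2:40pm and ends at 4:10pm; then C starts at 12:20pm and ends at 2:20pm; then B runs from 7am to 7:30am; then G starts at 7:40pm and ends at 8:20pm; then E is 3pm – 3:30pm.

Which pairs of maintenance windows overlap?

Two intervals overlap when each starts before the other ends.
Sorted by start: A, B, C, D, E, F, G.
B starts before A ends → A and B overlap.
C starts after A ends, so A has no further overlaps.
C starts after B ends, so B has no further overlaps.
D starts after C ends, so C has no further overlaps.
E starts before D ends → D and E overlap.
F starts after D ends, so D has no further overlaps.
F starts after E ends, so E has no further overlaps.
G starts after F ends.

A & B, D & E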